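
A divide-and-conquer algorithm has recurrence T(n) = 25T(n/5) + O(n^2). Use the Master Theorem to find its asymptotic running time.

Master Theorem for T(n) = 25T(n/5) + O(n^2):

a = 25, b = 5, c = 2
log_b(a) = log_5(25) = 2.0000

Case 2: c = 2 = log_5(25) = 2.0000
T(n) = O(n^2 log n) = O(n^2 log n)

For T(n) = 25T(n/5) + O(n^2): log_5(25) = 2.0000. This is Case 2 of the Master Theorem (c = log_b(a), equal work at all levels), giving O(n^2 log n).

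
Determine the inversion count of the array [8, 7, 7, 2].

Finding inversions in [8, 7, 7, 2]:

(0, 1): arr[0]=8 > arr[1]=7
(0, 2): arr[0]=8 > arr[2]=7
(0, 3): arr[0]=8 > arr[3]=2
(1, 3): arr[1]=7 > arr[3]=2
(2, 3): arr[2]=7 > arr[3]=2

Total inversions: 5

The array has 5 inversion(s): (0,1), (0,2), (0,3), (1,3), (2,3). Each pair (i,j) satisfies i < j and arr[i] > arr[j].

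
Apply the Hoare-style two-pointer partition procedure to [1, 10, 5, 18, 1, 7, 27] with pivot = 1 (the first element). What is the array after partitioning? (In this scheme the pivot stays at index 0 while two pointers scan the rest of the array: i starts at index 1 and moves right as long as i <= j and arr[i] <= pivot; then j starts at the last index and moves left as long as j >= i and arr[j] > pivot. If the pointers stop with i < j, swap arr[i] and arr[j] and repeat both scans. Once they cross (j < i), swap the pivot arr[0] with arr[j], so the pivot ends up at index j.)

Hoare-style two-pointer partition with pivot = 1:

Initial array: [1, 10, 5, 18, 1, 7, 27]

Pointers start at i = 1, j = 6.
i stops at index 1 (arr[1]=10 > 1), j stops at index 4 (arr[4]=1 <= 1): swap arr[1] and arr[4], array becomes [1, 1, 5, 18, 10, 7, 27]
i ends at 2, j ends at 1: the pointers have crossed (j < i), so scanning stops.

Swap pivot arr[0] with arr[1] to place pivot at position 1: [1, 1, 5, 18, 10, 7, 27]
Pivot position: 1

After partitioning with pivot 1, the array becomes [1, 1, 5, 18, 10, 7, 27]. The pivot is placed at index 1. All elements to the left of the pivot are <= 1, and all elements to the right are > 1.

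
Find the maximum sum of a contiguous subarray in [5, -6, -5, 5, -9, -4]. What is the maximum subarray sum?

Using Kadane's algorithm on [5, -6, -5, 5, -9, -4]:

Scanning through the array:
Position 1 (value -6): max_ending_here = -1, max_so_far = 5
Position 2 (value -5): max_ending_here = -5, max_so_far = 5
Position 3 (value 5): max_ending_here = 5, max_so_far = 5
Position 4 (value -9): max_ending_here = -4, max_so_far = 5
Position 5 (value -4): max_ending_here = -4, max_so_far = 5

Maximum subarray: [5]
Maximum sum: 5

The maximum subarray is [5] with sum 5. This subarray runs from index 0 to index 0.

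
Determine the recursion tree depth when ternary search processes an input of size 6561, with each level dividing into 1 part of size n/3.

For divide and conquer with division factor 3:

Problem sizes at each level:
Level 0: 6561
Level 1: 2187
Level 2: 729
Level 3: 243
Level 4: 81
Level 5: 27
Level 6: 9
Level 7: 3
Level 8: 1

The root is level 0 and the size-1 base case is level 8 (the tree spans levels 0 through 8, i.e. 9 levels counting the root), so the depth is the number of divisions: log_3(6561) = 8

The recursion tree depth is log_3(6561) = 8. At each level, the problem size is divided by 3, so it takes 8 divisions to reduce to a base case of size 1. The algorithm makes 1 recursive call at each level.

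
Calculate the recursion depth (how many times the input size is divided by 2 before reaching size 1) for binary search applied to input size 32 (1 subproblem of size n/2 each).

For divide and conquer with division factor 2:

Problem sizes at each level:
Level 0: 32
Level 1: 16
Level 2: 8
Level 3: 4
Level 4: 2
Level 5: 1

The root is level 0 and the size-1 base case is level 5 (the tree spans levels 0 through 5, i.e. 6 levels counting the root), so the depth is the number of divisions: log_2(32) = 5

The recursion tree depth is log_2(32) = 5. At each level, the problem size is divided by 2, so it takes 5 divisions to reduce to a base case of size 1. The algorithm makes 1 recursive call at each level.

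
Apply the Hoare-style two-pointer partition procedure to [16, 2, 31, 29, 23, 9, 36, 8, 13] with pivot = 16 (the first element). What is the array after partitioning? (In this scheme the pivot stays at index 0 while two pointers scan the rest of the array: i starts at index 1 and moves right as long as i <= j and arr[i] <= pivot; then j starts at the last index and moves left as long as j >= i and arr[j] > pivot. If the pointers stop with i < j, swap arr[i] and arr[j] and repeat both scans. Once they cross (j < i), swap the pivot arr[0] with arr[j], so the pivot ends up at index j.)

Hoare-style two-pointer partition with pivot = 16:

Initial array: [16, 2, 31, 29, 23, 9, 36, 8, 13]

Pointers start at i = 1, j = 8.
i stops at index 2 (arr[2]=31 > 16), j stops at index 8 (arr[8]=13 <= 16): swap arr[2] and arr[8], array becomes [16, 2, 13, 29, 23, 9, 36, 8, 31]
i stops at index 3 (arr[3]=29 > 16), j stops at index 7 (arr[7]=8 <= 16): swap arr[3] and arr[7], array becomes [16, 2, 13, 8, 23, 9, 36, 29, 31]
i stops at index 4 (arr[4]=23 > 16), j stops at index 5 (arr[5]=9 <= 16): swap arr[4] and arr[5], array becomes [16, 2, 13, 8, 9, 23, 36, 29, 31]
i ends at 5, j ends at 4: the pointers have crossed (j < i), so scanning stops.

Swap pivot arr[0] with arr[4] to place pivot at position 4: [9, 2, 13, 8, 16, 23, 36, 29, 31]
Pivot position: 4

After partitioning with pivot 16, the array becomes [9, 2, 13, 8, 16, 23, 36, 29, 31]. The pivot is placed at index 4. All elements to the left of the pivot are <= 16, and all elements to the right are > 16.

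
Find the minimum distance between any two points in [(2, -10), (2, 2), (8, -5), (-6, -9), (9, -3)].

Computing all pairwise distances among 5 points:

d((2, -10), (2, 2)) = 12.0
d((2, -10), (8, -5)) = 7.8102
d((2, -10), (-6, -9)) = 8.0623
d((2, -10), (9, -3)) = 9.8995
d((2, 2), (8, -5)) = 9.2195
d((2, 2), (-6, -9)) = 13.6015
d((2, 2), (9, -3)) = 8.6023
d((8, -5), (-6, -9)) = 14.5602
d((8, -5), (9, -3)) = 2.2361 <-- minimum
d((-6, -9), (9, -3)) = 16.1555

Closest pair: (8, -5) and (9, -3) with distance 2.2361

The closest pair is (8, -5) and (9, -3) with Euclidean distance 2.2361. For 5 points, brute-force pairwise comparison is shown above. For large n, the divide-and-conquer algorithm (sort by x, recurse on halves, check the dividing strip) achieves O(n log n).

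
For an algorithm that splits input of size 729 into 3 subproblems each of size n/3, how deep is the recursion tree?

For divide and conquer with division factor 3:

Problem sizes at each level:
Level 0: 729
Level 1: 243
Level 2: 81
Level 3: 27
Level 4: 9
Level 5: 3
Level 6: 1

The root is level 0 and the size-1 base case is level 6 (the tree spans levels 0 through 6, i.e. 7 levels counting the root), so the depth is the number of divisions: log_3(729) = 6

The recursion tree depth is log_3(729) = 6. At each level, the problem size is divided by 3, so it takes 6 divisions to reduce to a base case of size 1. The algorithm makes 3 recursive calls at each level.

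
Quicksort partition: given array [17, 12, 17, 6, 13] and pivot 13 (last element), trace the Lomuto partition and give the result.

Lomuto partition with pivot = 13:

Initial array: [17, 12, 17, 6, 13]

arr[0]=17 > 13: no swap
arr[1]=12 <= 13: swap with position 0, array becomes [12, 17, 17, 6, 13]
arr[2]=17 > 13: no swap
arr[3]=6 <= 13: swap with position 1, array becomes [12, 6, 17, 17, 13]

Place pivot at position 2: [12, 6, 13, 17, 17]
Pivot position: 2

After partitioning with pivot 13, the array becomes [12, 6, 13, 17, 17]. The pivot is placed at index 2. All elements to the left of the pivot are <= 13, and all elements to the right are > 13.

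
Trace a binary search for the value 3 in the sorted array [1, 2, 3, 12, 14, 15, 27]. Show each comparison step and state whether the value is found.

Binary search for 3 in [1, 2, 3, 12, 14, 15, 27]:

lo=0, hi=6, mid=3, arr[mid]=12 -> 12 > 3, search left half
lo=0, hi=2, mid=1, arr[mid]=2 -> 2 < 3, search right half
lo=2, hi=2, mid=2, arr[mid]=3 -> Found target at index 2!

Binary search finds 3 at index 2 after 3 comparisons. The search repeatedly halves the search space by comparing with the middle element.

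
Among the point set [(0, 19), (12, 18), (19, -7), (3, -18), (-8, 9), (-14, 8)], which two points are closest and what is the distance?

Computing all pairwise distances among 6 points:

d((0, 19), (12, 18)) = 12.0416
d((0, 19), (19, -7)) = 32.2025
d((0, 19), (3, -18)) = 37.1214
d((0, 19), (-8, 9)) = 12.8062
d((0, 19), (-14, 8)) = 17.8045
d((12, 18), (19, -7)) = 25.9615
d((12, 18), (3, -18)) = 37.108
d((12, 18), (-8, 9)) = 21.9317
d((12, 18), (-14, 8)) = 27.8568
d((19, -7), (3, -18)) = 19.4165
d((19, -7), (-8, 9)) = 31.3847
d((19, -7), (-14, 8)) = 36.2491
d((3, -18), (-8, 9)) = 29.1548
d((3, -18), (-14, 8)) = 31.0644
d((-8, 9), (-14, 8)) = 6.0828 <-- minimum

Closest pair: (-8, 9) and (-14, 8) with distance 6.0828

The closest pair is (-8, 9) and (-14, 8) with Euclidean distance 6.0828. For 6 points, brute-force pairwise comparison is shown above. For large n, the divide-and-conquer algorithm (sort by x, recurse on halves, check the dividing strip) achieves O(n log n).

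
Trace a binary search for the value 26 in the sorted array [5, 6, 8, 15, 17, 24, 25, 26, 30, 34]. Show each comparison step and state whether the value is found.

Binary search for 26 in [5, 6, 8, 15, 17, 24, 25, 26, 30, 34]:

lo=0, hi=9, mid=4, arr[mid]=17 -> 17 < 26, search right half
lo=5, hi=9, mid=7, arr[mid]=26 -> Found target at index 7!

Binary search finds 26 at index 7 after 2 comparisons. The search repeatedly halves the search space by comparing with the middle element.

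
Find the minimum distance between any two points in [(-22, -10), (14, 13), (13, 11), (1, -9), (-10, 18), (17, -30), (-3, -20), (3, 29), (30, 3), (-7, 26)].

Computing all pairwise distances among 10 points:

d((-22, -10), (14, 13)) = 42.72
d((-22, -10), (13, 11)) = 40.8167
d((-22, -10), (1, -9)) = 23.0217
d((-22, -10), (-10, 18)) = 30.4631
d((-22, -10), (17, -30)) = 43.8292
d((-22, -10), (-3, -20)) = 21.4709
d((-22, -10), (3, 29)) = 46.3249
d((-22, -10), (30, 3)) = 53.6004
d((-22, -10), (-7, 26)) = 39.0
d((14, 13), (13, 11)) = 2.2361 <-- minimum
d((14, 13), (1, -9)) = 25.5539
d((14, 13), (-10, 18)) = 24.5153
d((14, 13), (17, -30)) = 43.1045
d((14, 13), (-3, -20)) = 37.1214
d((14, 13), (3, 29)) = 19.4165
d((14, 13), (30, 3)) = 18.868
d((14, 13), (-7, 26)) = 24.6982
d((13, 11), (1, -9)) = 23.3238
d((13, 11), (-10, 18)) = 24.0416
d((13, 11), (17, -30)) = 41.1947
d((13, 11), (-3, -20)) = 34.8855
d((13, 11), (3, 29)) = 20.5913
d((13, 11), (30, 3)) = 18.7883
d((13, 11), (-7, 26)) = 25.0
d((1, -9), (-10, 18)) = 29.1548
d((1, -9), (17, -30)) = 26.4008
d((1, -9), (-3, -20)) = 11.7047
d((1, -9), (3, 29)) = 38.0526
d((1, -9), (30, 3)) = 31.3847
d((1, -9), (-7, 26)) = 35.9026
d((-10, 18), (17, -30)) = 55.0727
d((-10, 18), (-3, -20)) = 38.6394
d((-10, 18), (3, 29)) = 17.0294
d((-10, 18), (30, 3)) = 42.72
d((-10, 18), (-7, 26)) = 8.544
d((17, -30), (-3, -20)) = 22.3607
d((17, -30), (3, 29)) = 60.6383
d((17, -30), (30, 3)) = 35.4683
d((17, -30), (-7, 26)) = 60.9262
d((-3, -20), (3, 29)) = 49.366
d((-3, -20), (30, 3)) = 40.2244
d((-3, -20), (-7, 26)) = 46.1736
d((3, 29), (30, 3)) = 37.4833
d((3, 29), (-7, 26)) = 10.4403
d((30, 3), (-7, 26)) = 43.566

Closest pair: (14, 13) and (13, 11) with distance 2.2361

The closest pair is (14, 13) and (13, 11) with Euclidean distance 2.2361. For 10 points, brute-force pairwise comparison is shown above. For large n, the divide-and-conquer algorithm (sort by x, recurse on halves, check the dividing strip) achieves O(n log n).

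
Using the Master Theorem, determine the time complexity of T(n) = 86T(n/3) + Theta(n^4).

Master Theorem for T(n) = 86T(n/3) + O(n^4):

a = 86, b = 3, c = 4
log_b(a) = log_3(86) = 4.0545

Case 1: c = 4 < log_3(86) = 4.0545
T(n) = O(n^(log_3 86))

For T(n) = 86T(n/3) + O(n^4): log_3(86) = 4.0545. This is Case 1 of the Master Theorem (c < log_b(a), work dominated by leaves), giving O(n^(log_3 86)).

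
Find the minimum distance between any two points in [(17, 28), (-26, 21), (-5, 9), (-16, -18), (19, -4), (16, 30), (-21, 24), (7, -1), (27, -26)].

Computing all pairwise distances among 9 points:

d((17, 28), (-26, 21)) = 43.566
d((17, 28), (-5, 9)) = 29.0689
d((17, 28), (-16, -18)) = 56.6127
d((17, 28), (19, -4)) = 32.0624
d((17, 28), (16, 30)) = 2.2361 <-- minimum
d((17, 28), (-21, 24)) = 38.2099
d((17, 28), (7, -1)) = 30.6757
d((17, 28), (27, -26)) = 54.9181
d((-26, 21), (-5, 9)) = 24.1868
d((-26, 21), (-16, -18)) = 40.2616
d((-26, 21), (19, -4)) = 51.4782
d((-26, 21), (16, 30)) = 42.9535
d((-26, 21), (-21, 24)) = 5.831
d((-26, 21), (7, -1)) = 39.6611
d((-26, 21), (27, -26)) = 70.8378
d((-5, 9), (-16, -18)) = 29.1548
d((-5, 9), (19, -4)) = 27.2947
d((-5, 9), (16, 30)) = 29.6985
d((-5, 9), (-21, 24)) = 21.9317
d((-5, 9), (7, -1)) = 15.6205
d((-5, 9), (27, -26)) = 47.4236
d((-16, -18), (19, -4)) = 37.6962
d((-16, -18), (16, 30)) = 57.6888
d((-16, -18), (-21, 24)) = 42.2966
d((-16, -18), (7, -1)) = 28.6007
d((-16, -18), (27, -26)) = 43.7379
d((19, -4), (16, 30)) = 34.1321
d((19, -4), (-21, 24)) = 48.8262
d((19, -4), (7, -1)) = 12.3693
d((19, -4), (27, -26)) = 23.4094
d((16, 30), (-21, 24)) = 37.4833
d((16, 30), (7, -1)) = 32.28
d((16, 30), (27, -26)) = 57.0701
d((-21, 24), (7, -1)) = 37.5366
d((-21, 24), (27, -26)) = 69.3109
d((7, -1), (27, -26)) = 32.0156

Closest pair: (17, 28) and (16, 30) with distance 2.2361

The closest pair is (17, 28) and (16, 30) with Euclidean distance 2.2361. For 9 points, brute-force pairwise comparison is shown above. For large n, the divide-and-conquer algorithm (sort by x, recurse on halves, check the dividing strip) achieves O(n log n).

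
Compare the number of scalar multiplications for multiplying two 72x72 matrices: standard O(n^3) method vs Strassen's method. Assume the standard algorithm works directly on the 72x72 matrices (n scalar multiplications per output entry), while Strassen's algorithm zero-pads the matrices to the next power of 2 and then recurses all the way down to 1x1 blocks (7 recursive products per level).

Matrix multiplication for 72x72 matrices:

Strassen's algorithm requires power-of-2 dimensions. Pad 72x72 to 128x128 (next power of 2).

Standard algorithm: 72^3 = 373248 multiplications
Strassen's algorithm: 7^(log2(128)) = 7^7 = 823543 multiplications
Difference: 373248 - 823543 = -450295 (Strassen uses MORE here due to padding overhead — for small or just-over-power-of-2 n, padding can outweigh the per-level savings)

Standard: 373248 multiplications (72^3). Strassen: 823543 multiplications (7^7, after padding to 128x128). Strassen reduces 8 recursive multiplications to 7 at each level.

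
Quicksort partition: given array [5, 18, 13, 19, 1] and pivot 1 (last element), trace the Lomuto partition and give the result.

Lomuto partition with pivot = 1:

Initial array: [5, 18, 13, 19, 1]

arr[0]=5 > 1: no swap
arr[1]=18 > 1: no swap
arr[2]=13 > 1: no swap
arr[3]=19 > 1: no swap

Place pivot at position 0: [1, 18, 13, 19, 5]
Pivot position: 0

After partitioning with pivot 1, the array becomes [1, 18, 13, 19, 5]. The pivot is placed at index 0. All elements to the left of the pivot are <= 1, and all elements to the right are > 1.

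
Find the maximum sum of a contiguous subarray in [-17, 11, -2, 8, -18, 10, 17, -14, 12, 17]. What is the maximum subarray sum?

Using Kadane's algorithm on [-17, 11, -2, 8, -18, 10, 17, -14, 12, 17]:

Scanning through the array:
Position 1 (value 11): max_ending_here = 11, max_so_far = 11
Position 2 (value -2): max_ending_here = 9, max_so_far = 11
Position 3 (value 8): max_ending_here = 17, max_so_far = 17
Position 4 (value -18): max_ending_here = -1, max_so_far = 17
Position 5 (value 10): max_ending_here = 10, max_so_far = 17
Position 6 (value 17): max_ending_here = 27, max_so_far = 27
Position 7 (value -14): max_ending_here = 13, max_so_far = 27
Position 8 (value 12): max_ending_here = 25, max_so_far = 27
Position 9 (value 17): max_ending_here = 42, max_so_far = 42

Maximum subarray: [10, 17, -14, 12, 17]
Maximum sum: 42

The maximum subarray is [10, 17, -14, 12, 17] with sum 42. This subarray runs from index 5 to index 9.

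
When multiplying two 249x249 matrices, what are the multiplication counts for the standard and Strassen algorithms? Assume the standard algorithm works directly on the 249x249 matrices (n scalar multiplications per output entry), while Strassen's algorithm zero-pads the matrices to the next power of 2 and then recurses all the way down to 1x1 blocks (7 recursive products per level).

Matrix multiplication for 249x249 matrices:

Strassen's algorithm requires power-of-2 dimensions. Pad 249x249 to 256x256 (next power of 2).

Standard algorithm: 249^3 = 15438249 multiplications
Strassen's algorithm: 7^(log2(256)) = 7^8 = 5764801 multiplications
Savings: 15438249 - 5764801 = 9673448 multiplications

Standard: 15438249 multiplications (249^3). Strassen: 5764801 multiplications (7^8, after padding to 256x256). Strassen reduces 8 recursive multiplications to 7 at each level.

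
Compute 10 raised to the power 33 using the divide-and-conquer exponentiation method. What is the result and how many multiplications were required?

Computing 10^33 by squaring (build up from 10^1; each line after the first costs one multiplication):

10^1 = 10
10^2 = (10^1)^2 = 10^2 = 100
10^4 = (10^2)^2 = 100^2 = 10000
10^8 = (10^4)^2 = 10000^2 = 100000000
10^16 = (10^8)^2 = 100000000^2 = 10000000000000000
10^32 = (10^16)^2 = 10000000000000000^2 = 100000000000000000000000000000000
10^33 = 10 * 10^32 = 10 * 100000000000000000000000000000000 = 1000000000000000000000000000000000

Result: 1000000000000000000000000000000000
Multiplications needed: 6 (6 lines after 10^1)

10^33 = 1000000000000000000000000000000000. Using exponentiation by squaring, this requires 6 multiplications. The key idea: if the exponent is even, square the half-power; if odd, multiply by the base once.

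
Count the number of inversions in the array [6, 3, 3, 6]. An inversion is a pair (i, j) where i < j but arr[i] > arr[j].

Finding inversions in [6, 3, 3, 6]:

(0, 1): arr[0]=6 > arr[1]=3
(0, 2): arr[0]=6 > arr[2]=3

Total inversions: 2

The array has 2 inversion(s): (0,1), (0,2). Each pair (i,j) satisfies i < j and arr[i] > arr[j].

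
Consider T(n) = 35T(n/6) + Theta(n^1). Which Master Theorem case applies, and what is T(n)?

Master Theorem for T(n) = 35T(n/6) + O(n^1):

a = 35, b = 6, c = 1
log_b(a) = log_6(35) = 1.9843

Case 1: c = 1 < log_6(35) = 1.9843
T(n) = O(n^(log_6 35))

For T(n) = 35T(n/6) + O(n^1): log_6(35) = 1.9843. This is Case 1 of the Master Theorem (c < log_b(a), work dominated by leaves), giving O(n^(log_6 35)).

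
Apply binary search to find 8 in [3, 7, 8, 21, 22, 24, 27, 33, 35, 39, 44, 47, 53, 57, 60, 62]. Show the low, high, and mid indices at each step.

Binary search for 8 in [3, 7, 8, 21, 22, 24, 27, 33, 35, 39, 44, 47, 53, 57, 60, 62]:

lo=0, hi=15, mid=7, arr[mid]=33 -> 33 > 8, search left half
lo=0, hi=6, mid=3, arr[mid]=21 -> 21 > 8, search left half
lo=0, hi=2, mid=1, arr[mid]=7 -> 7 < 8, search right half
lo=2, hi=2, mid=2, arr[mid]=8 -> Found target at index 2!

Binary search finds 8 at index 2 after 4 comparisons. The search repeatedly halves the search space by comparing with the middle element.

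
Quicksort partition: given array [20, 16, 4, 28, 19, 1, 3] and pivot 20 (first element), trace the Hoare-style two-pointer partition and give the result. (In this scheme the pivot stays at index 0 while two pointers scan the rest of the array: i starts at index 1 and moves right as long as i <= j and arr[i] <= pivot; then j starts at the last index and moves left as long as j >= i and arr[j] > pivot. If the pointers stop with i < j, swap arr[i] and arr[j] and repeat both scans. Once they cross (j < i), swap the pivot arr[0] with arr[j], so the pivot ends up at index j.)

Hoare-style two-pointer partition with pivot = 20:

Initial array: [20, 16, 4, 28, 19, 1, 3]

Pointers start at i = 1, j = 6.
i stops at index 3 (arr[3]=28 > 20), j stops at index 6 (arr[6]=3 <= 20): swap arr[3] and arr[6], array becomes [20, 16, 4, 3, 19, 1, 28]
i ends at 6, j ends at 5: the pointers have crossed (j < i), so scanning stops.

Swap pivot arr[0] with arr[5] to place pivot at position 5: [1, 16, 4, 3, 19, 20, 28]
Pivot position: 5

After partitioning with pivot 20, the array becomes [1, 16, 4, 3, 19, 20, 28]. The pivot is placed at index 5. All elements to the left of the pivot are <= 20, and all elements to the right are > 20.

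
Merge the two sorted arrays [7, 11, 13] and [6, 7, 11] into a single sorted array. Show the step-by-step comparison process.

Merging process:

Compare 7 vs 6: take 6 from right. Merged: [6]
Compare 7 vs 7: take 7 from left. Merged: [6, 7]
Compare 11 vs 7: take 7 from right. Merged: [6, 7, 7]
Compare 11 vs 11: take 11 from left. Merged: [6, 7, 7, 11]
Compare 13 vs 11: take 11 from right. Merged: [6, 7, 7, 11, 11]
Append remaining from left: [13]. Merged: [6, 7, 7, 11, 11, 13]

Final merged array: [6, 7, 7, 11, 11, 13]
Total comparisons: 5

The merged array is [6, 7, 7, 11, 11, 13], requiring 5 comparisons. The merge step runs in O(n) time where n is the total number of elements.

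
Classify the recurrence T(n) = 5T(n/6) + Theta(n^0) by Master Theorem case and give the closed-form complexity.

Master Theorem for T(n) = 5T(n/6) + O(n^0):

a = 5, b = 6, c = 0
log_b(a) = log_6(5) = 0.8982

Case 1: c = 0 < log_6(5) = 0.8982
T(n) = O(n^(log_6 5))

For T(n) = 5T(n/6) + O(n^0): log_6(5) = 0.8982. This is Case 1 of the Master Theorem (c < log_b(a), work dominated by leaves), giving O(n^(log_6 5)).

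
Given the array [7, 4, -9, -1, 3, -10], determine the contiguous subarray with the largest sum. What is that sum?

Using Kadane's algorithm on [7, 4, -9, -1, 3, -10]:

Scanning through the array:
Position 1 (value 4): max_ending_here = 11, max_so_far = 11
Position 2 (value -9): max_ending_here = 2, max_so_far = 11
Position 3 (value -1): max_ending_here = 1, max_so_far = 11
Position 4 (value 3): max_ending_here = 4, max_so_far = 11
Position 5 (value -10): max_ending_here = -6, max_so_far = 11

Maximum subarray: [7, 4]
Maximum sum: 11

The maximum subarray is [7, 4] with sum 11. This subarray runs from index 0 to index 1.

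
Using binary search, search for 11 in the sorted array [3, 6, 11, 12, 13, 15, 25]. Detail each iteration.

Binary search for 11 in [3, 6, 11, 12, 13, 15, 25]:

lo=0, hi=6, mid=3, arr[mid]=12 -> 12 > 11, search left half
lo=0, hi=2, mid=1, arr[mid]=6 -> 6 < 11, search right half
lo=2, hi=2, mid=2, arr[mid]=11 -> Found target at index 2!

Binary search finds 11 at index 2 after 3 comparisons. The search repeatedly halves the search space by comparing with the middle element.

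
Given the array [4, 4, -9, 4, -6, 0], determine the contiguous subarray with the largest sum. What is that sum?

Using Kadane's algorithm on [4, 4, -9, 4, -6, 0]:

Scanning through the array:
Position 1 (value 4): max_ending_here = 8, max_so_far = 8
Position 2 (value -9): max_ending_here = -1, max_so_far = 8
Position 3 (value 4): max_ending_here = 4, max_so_far = 8
Position 4 (value -6): max_ending_here = -2, max_so_far = 8
Position 5 (value 0): max_ending_here = 0, max_so_far = 8

Maximum subarray: [4, 4]
Maximum sum: 8

The maximum subarray is [4, 4] with sum 8. This subarray runs from index 0 to index 1.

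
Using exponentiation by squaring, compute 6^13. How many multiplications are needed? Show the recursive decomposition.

Computing 6^13 by squaring (build up from 6^1; each line after the first costs one multiplication):

6^1 = 6
6^2 = (6^1)^2 = 6^2 = 36
6^3 = 6 * 6^2 = 6 * 36 = 216
6^6 = (6^3)^2 = 216^2 = 46656
6^12 = (6^6)^2 = 46656^2 = 2176782336
6^13 = 6 * 6^12 = 6 * 2176782336 = 13060694016

Result: 13060694016
Multiplications needed: 5 (5 lines after 6^1)

6^13 = 13060694016. Using exponentiation by squaring, this requires 5 multiplications. The key idea: if the exponent is even, square the half-power; if odd, multiply by the base once.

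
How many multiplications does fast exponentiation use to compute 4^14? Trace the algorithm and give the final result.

Computing 4^14 by squaring (build up from 4^1; each line after the first costs one multiplication):

4^1 = 4
4^2 = (4^1)^2 = 4^2 = 16
4^3 = 4 * 4^2 = 4 * 16 = 64
4^6 = (4^3)^2 = 64^2 = 4096
4^7 = 4 * 4^6 = 4 * 4096 = 16384
4^14 = (4^7)^2 = 16384^2 = 268435456

Result: 268435456
Multiplications needed: 5 (5 lines after 4^1)

4^14 = 268435456. Using exponentiation by squaring, this requires 5 multiplications. The key idea: if the exponent is even, square the half-power; if odd, multiply by the base once.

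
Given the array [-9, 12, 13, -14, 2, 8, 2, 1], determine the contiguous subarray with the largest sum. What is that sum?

Using Kadane's algorithm on [-9, 12, 13, -14, 2, 8, 2, 1]:

Scanning through the array:
Position 1 (value 12): max_ending_here = 12, max_so_far = 12
Position 2 (value 13): max_ending_here = 25, max_so_far = 25
Position 3 (value -14): max_ending_here = 11, max_so_far = 25
Position 4 (value 2): max_ending_here = 13, max_so_far = 25
Position 5 (value 8): max_ending_here = 21, max_so_far = 25
Position 6 (value 2): max_ending_here = 23, max_so_far = 25
Position 7 (value 1): max_ending_here = 24, max_so_far = 25

Maximum subarray: [12, 13]
Maximum sum: 25

The maximum subarray is [12, 13] with sum 25. This subarray runs from index 1 to index 2.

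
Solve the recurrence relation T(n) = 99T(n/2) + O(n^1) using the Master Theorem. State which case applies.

Master Theorem for T(n) = 99T(n/2) + O(n^1):

a = 99, b = 2, c = 1
log_b(a) = log_2(99) = 6.6294

Case 1: c = 1 < log_2(99) = 6.6294
T(n) = O(n^(log_2 99))

For T(n) = 99T(n/2) + O(n^1): log_2(99) = 6.6294. This is Case 1 of the Master Theorem (c < log_b(a), work dominated by leaves), giving O(n^(log_2 99)).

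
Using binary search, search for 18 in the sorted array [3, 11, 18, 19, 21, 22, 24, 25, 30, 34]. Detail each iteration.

Binary search for 18 in [3, 11, 18, 19, 21, 22, 24, 25, 30, 34]:

lo=0, hi=9, mid=4, arr[mid]=21 -> 21 > 18, search left half
lo=0, hi=3, mid=1, arr[mid]=11 -> 11 < 18, search right half
lo=2, hi=3, mid=2, arr[mid]=18 -> Found target at index 2!

Binary search finds 18 at index 2 after 3 comparisons. The search repeatedly halves the search space by comparing with the middle element.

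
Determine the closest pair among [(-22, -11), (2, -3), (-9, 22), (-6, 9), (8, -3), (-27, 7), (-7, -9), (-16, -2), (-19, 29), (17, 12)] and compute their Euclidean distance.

Computing all pairwise distances among 10 points:

d((-22, -11), (2, -3)) = 25.2982
d((-22, -11), (-9, 22)) = 35.4683
d((-22, -11), (-6, 9)) = 25.6125
d((-22, -11), (8, -3)) = 31.0483
d((-22, -11), (-27, 7)) = 18.6815
d((-22, -11), (-7, -9)) = 15.1327
d((-22, -11), (-16, -2)) = 10.8167
d((-22, -11), (-19, 29)) = 40.1123
d((-22, -11), (17, 12)) = 45.2769
d((2, -3), (-9, 22)) = 27.313
d((2, -3), (-6, 9)) = 14.4222
d((2, -3), (8, -3)) = 6.0 <-- minimum
d((2, -3), (-27, 7)) = 30.6757
d((2, -3), (-7, -9)) = 10.8167
d((2, -3), (-16, -2)) = 18.0278
d((2, -3), (-19, 29)) = 38.2753
d((2, -3), (17, 12)) = 21.2132
d((-9, 22), (-6, 9)) = 13.3417
d((-9, 22), (8, -3)) = 30.2324
d((-9, 22), (-27, 7)) = 23.4307
d((-9, 22), (-7, -9)) = 31.0644
d((-9, 22), (-16, -2)) = 25.0
d((-9, 22), (-19, 29)) = 12.2066
d((-9, 22), (17, 12)) = 27.8568
d((-6, 9), (8, -3)) = 18.4391
d((-6, 9), (-27, 7)) = 21.095
d((-6, 9), (-7, -9)) = 18.0278
d((-6, 9), (-16, -2)) = 14.8661
d((-6, 9), (-19, 29)) = 23.8537
d((-6, 9), (17, 12)) = 23.1948
d((8, -3), (-27, 7)) = 36.4005
d((8, -3), (-7, -9)) = 16.1555
d((8, -3), (-16, -2)) = 24.0208
d((8, -3), (-19, 29)) = 41.8688
d((8, -3), (17, 12)) = 17.4929
d((-27, 7), (-7, -9)) = 25.6125
d((-27, 7), (-16, -2)) = 14.2127
d((-27, 7), (-19, 29)) = 23.4094
d((-27, 7), (17, 12)) = 44.2832
d((-7, -9), (-16, -2)) = 11.4018
d((-7, -9), (-19, 29)) = 39.8497
d((-7, -9), (17, 12)) = 31.8904
d((-16, -2), (-19, 29)) = 31.1448
d((-16, -2), (17, 12)) = 35.8469
d((-19, 29), (17, 12)) = 39.8121

Closest pair: (2, -3) and (8, -3) with distance 6.0

The closest pair is (2, -3) and (8, -3) with Euclidean distance 6.0. For 10 points, brute-force pairwise comparison is shown above. For large n, the divide-and-conquer algorithm (sort by x, recurse on halves, check the dividing strip) achieves O(n log n).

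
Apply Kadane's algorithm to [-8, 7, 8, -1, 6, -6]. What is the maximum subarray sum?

Using Kadane's algorithm on [-8, 7, 8, -1, 6, -6]:

Scanning through the array:
Position 1 (value 7): max_ending_here = 7, max_so_far = 7
Position 2 (value 8): max_ending_here = 15, max_so_far = 15
Position 3 (value -1): max_ending_here = 14, max_so_far = 15
Position 4 (value 6): max_ending_here = 20, max_so_far = 20
Position 5 (value -6): max_ending_here = 14, max_so_far = 20

Maximum subarray: [7, 8, -1, 6]
Maximum sum: 20

The maximum subarray is [7, 8, -1, 6] with sum 20. This subarray runs from index 1 to index 4.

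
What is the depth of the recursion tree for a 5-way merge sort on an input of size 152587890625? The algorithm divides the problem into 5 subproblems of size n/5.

For divide and conquer with division factor 5:

Problem sizes at each level:
Level 0: 152587890625
Level 1: 30517578125
Level 2: 6103515625
Level 3: 1220703125
Level 4: 244140625
Level 5: 48828125
Level 6: 9765625
Level 7: 1953125
Level 8: 390625
Level 9: 78125
Level 10: 15625
Level 11: 3125
Level 12: 625
Level 13: 125
Level 14: 25
Level 15: 5
Level 16: 1

The root is level 0 and the size-1 base case is level 16 (the tree spans levels 0 through 16, i.e. 17 levels counting the root), so the depth is the number of divisions: log_5(152587890625) = 16

The recursion tree depth is log_5(152587890625) = 16. At each level, the problem size is divided by 5, so it takes 16 divisions to reduce to a base case of size 1. The algorithm makes 5 recursive calls at each level.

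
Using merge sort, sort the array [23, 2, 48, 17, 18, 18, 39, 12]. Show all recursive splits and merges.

Merge sort trace:

Split: [23, 2, 48, 17, 18, 18, 39, 12] -> [23, 2, 48, 17] and [18, 18, 39, 12]
  Split: [23, 2, 48, 17] -> [23, 2] and [48, 17]
    Split: [23, 2] -> [23] and [2]
    Merge: [23] + [2] -> [2, 23]
    Split: [48, 17] -> [48] and [17]
    Merge: [48] + [17] -> [17, 48]
  Merge: [2, 23] + [17, 48] -> [2, 17, 23, 48]
  Split: [18, 18, 39, 12] -> [18, 18] and [39, 12]
    Split: [18, 18] -> [18] and [18]
    Merge: [18] + [18] -> [18, 18]
    Split: [39, 12] -> [39] and [12]
    Merge: [39] + [12] -> [12, 39]
  Merge: [18, 18] + [12, 39] -> [12, 18, 18, 39]
Merge: [2, 17, 23, 48] + [12, 18, 18, 39] -> [2, 12, 17, 18, 18, 23, 39, 48]

Final sorted array: [2, 12, 17, 18, 18, 23, 39, 48]

The merge sort proceeds by recursively splitting the array and merging sorted halves.
After all merges, the sorted array is [2, 12, 17, 18, 18, 23, 39, 48].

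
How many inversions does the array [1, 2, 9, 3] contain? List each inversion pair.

Finding inversions in [1, 2, 9, 3]:

(2, 3): arr[2]=9 > arr[3]=3

Total inversions: 1

The array has 1 inversion(s): (2,3). Each pair (i,j) satisfies i < j and arr[i] > arr[j].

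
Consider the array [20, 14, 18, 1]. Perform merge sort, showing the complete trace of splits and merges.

Merge sort trace:

Split: [20, 14, 18, 1] -> [20, 14] and [18, 1]
  Split: [20, 14] -> [20] and [14]
  Merge: [20] + [14] -> [14, 20]
  Split: [18, 1] -> [18] and [1]
  Merge: [18] + [1] -> [1, 18]
Merge: [14, 20] + [1, 18] -> [1, 14, 18, 20]

Final sorted array: [1, 14, 18, 20]

The merge sort proceeds by recursively splitting the array and merging sorted halves.
After all merges, the sorted array is [1, 14, 18, 20].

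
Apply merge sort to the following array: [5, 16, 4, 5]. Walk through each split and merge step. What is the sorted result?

Merge sort trace:

Split: [5, 16, 4, 5] -> [5, 16] and [4, 5]
  Split: [5, 16] -> [5] and [16]
  Merge: [5] + [16] -> [5, 16]
  Split: [4, 5] -> [4] and [5]
  Merge: [4] + [5] -> [4, 5]
Merge: [5, 16] + [4, 5] -> [4, 5, 5, 16]

Final sorted array: [4, 5, 5, 16]

The merge sort proceeds by recursively splitting the array and merging sorted halves.
After all merges, the sorted array is [4, 5, 5, 16].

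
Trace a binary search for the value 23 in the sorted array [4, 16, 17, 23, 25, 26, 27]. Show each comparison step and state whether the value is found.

Binary search for 23 in [4, 16, 17, 23, 25, 26, 27]:

lo=0, hi=6, mid=3, arr[mid]=23 -> Found target at index 3!

Binary search finds 23 at index 3 after 1 comparisons. The search repeatedly halves the search space by comparing with the middle element.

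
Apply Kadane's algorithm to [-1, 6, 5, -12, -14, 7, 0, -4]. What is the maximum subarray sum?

Using Kadane's algorithm on [-1, 6, 5, -12, -14, 7, 0, -4]:

Scanning through the array:
Position 1 (value 6): max_ending_here = 6, max_so_far = 6
Position 2 (value 5): max_ending_here = 11, max_so_far = 11
Position 3 (value -12): max_ending_here = -1, max_so_far = 11
Position 4 (value -14): max_ending_here = -14, max_so_far = 11
Position 5 (value 7): max_ending_here = 7, max_so_far = 11
Position 6 (value 0): max_ending_here = 7, max_so_far = 11
Position 7 (value -4): max_ending_here = 3, max_so_far = 11

Maximum subarray: [6, 5]
Maximum sum: 11

The maximum subarray is [6, 5] with sum 11. This subarray runs from index 1 to index 2.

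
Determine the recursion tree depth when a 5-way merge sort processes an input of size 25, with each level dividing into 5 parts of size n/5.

For divide and conquer with division factor 5:

Problem sizes at each level:
Level 0: 25
Level 1: 5
Level 2: 1

The root is level 0 and the size-1 base case is level 2 (the tree spans levels 0 through 2, i.e. 3 levels counting the root), so the depth is the number of divisions: log_5(25) = 2

The recursion tree depth is log_5(25) = 2. At each level, the problem size is divided by 5, so it takes 2 divisions to reduce to a base case of size 1. The algorithm makes 5 recursive calls at each level.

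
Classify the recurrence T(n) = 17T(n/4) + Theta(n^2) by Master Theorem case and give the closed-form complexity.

Master Theorem for T(n) = 17T(n/4) + O(n^2):

a = 17, b = 4, c = 2
log_b(a) = log_4(17) = 2.0437

Case 1: c = 2 < log_4(17) = 2.0437
T(n) = O(n^(log_4 17))

For T(n) = 17T(n/4) + O(n^2): log_4(17) = 2.0437. This is Case 1 of the Master Theorem (c < log_b(a), work dominated by leaves), giving O(n^(log_4 17)).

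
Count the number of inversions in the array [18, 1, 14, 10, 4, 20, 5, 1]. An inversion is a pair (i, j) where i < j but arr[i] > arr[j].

Finding inversions in [18, 1, 14, 10, 4, 20, 5, 1]:

(0, 1): arr[0]=18 > arr[1]=1
(0, 2): arr[0]=18 > arr[2]=14
(0, 3): arr[0]=18 > arr[3]=10
(0, 4): arr[0]=18 > arr[4]=4
(0, 6): arr[0]=18 > arr[6]=5
(0, 7): arr[0]=18 > arr[7]=1
(2, 3): arr[2]=14 > arr[3]=10
(2, 4): arr[2]=14 > arr[4]=4
(2, 6): arr[2]=14 > arr[6]=5
(2, 7): arr[2]=14 > arr[7]=1
(3, 4): arr[3]=10 > arr[4]=4
(3, 6): arr[3]=10 > arr[6]=5
(3, 7): arr[3]=10 > arr[7]=1
(4, 7): arr[4]=4 > arr[7]=1
(5, 6): arr[5]=20 > arr[6]=5
(5, 7): arr[5]=20 > arr[7]=1
(6, 7): arr[6]=5 > arr[7]=1

Total inversions: 17

The array has 17 inversion(s): (0,1), (0,2), (0,3), (0,4), (0,6), (0,7), (2,3), (2,4), (2,6), (2,7), (3,4), (3,6), (3,7), (4,7), (5,6), (5,7), (6,7). Each pair (i,j) satisfies i < j and arr[i] > arr[j].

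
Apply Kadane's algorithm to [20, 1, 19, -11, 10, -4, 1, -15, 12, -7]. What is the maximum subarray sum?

Using Kadane's algorithm on [20, 1, 19, -11, 10, -4, 1, -15, 12, -7]:

Scanning through the array:
Position 1 (value 1): max_ending_here = 21, max_so_far = 21
Position 2 (value 19): max_ending_here = 40, max_so_far = 40
Position 3 (value -11): max_ending_here = 29, max_so_far = 40
Position 4 (value 10): max_ending_here = 39, max_so_far = 40
Position 5 (value -4): max_ending_here = 35, max_so_far = 40
Position 6 (value 1): max_ending_here = 36, max_so_far = 40
Position 7 (value -15): max_ending_here = 21, max_so_far = 40
Position 8 (value 12): max_ending_here = 33, max_so_far = 40
Position 9 (value -7): max_ending_here = 26, max_so_far = 40

Maximum subarray: [20, 1, 19]
Maximum sum: 40

The maximum subarray is [20, 1, 19] with sum 40. This subarray runs from index 0 to index 2.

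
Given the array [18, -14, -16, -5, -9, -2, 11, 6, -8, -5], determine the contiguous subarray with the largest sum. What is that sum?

Using Kadane's algorithm on [18, -14, -16, -5, -9, -2, 11, 6, -8, -5]:

Scanning through the array:
Position 1 (value -14): max_ending_here = 4, max_so_far = 18
Position 2 (value -16): max_ending_here = -12, max_so_far = 18
Position 3 (value -5): max_ending_here = -5, max_so_far = 18
Position 4 (value -9): max_ending_here = -9, max_so_far = 18
Position 5 (value -2): max_ending_here = -2, max_so_far = 18
Position 6 (value 11): max_ending_here = 11, max_so_far = 18
Position 7 (value 6): max_ending_here = 17, max_so_far = 18
Position 8 (value -8): max_ending_here = 9, max_so_far = 18
Position 9 (value -5): max_ending_here = 4, max_so_far = 18

Maximum subarray: [18]
Maximum sum: 18

The maximum subarray is [18] with sum 18. This subarray runs from index 0 to index 0.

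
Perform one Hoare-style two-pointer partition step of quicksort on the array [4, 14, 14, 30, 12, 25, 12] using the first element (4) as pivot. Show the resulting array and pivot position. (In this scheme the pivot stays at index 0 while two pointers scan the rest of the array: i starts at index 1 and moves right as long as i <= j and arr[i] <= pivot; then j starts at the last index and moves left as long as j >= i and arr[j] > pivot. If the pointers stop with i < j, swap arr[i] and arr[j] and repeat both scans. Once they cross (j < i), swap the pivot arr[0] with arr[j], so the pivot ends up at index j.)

Hoare-style two-pointer partition with pivot = 4:

Initial array: [4, 14, 14, 30, 12, 25, 12]

Pointers start at i = 1, j = 6.
i ends at 1, j ends at 0: the pointers have crossed (j < i), so scanning stops.

j = 0, so swapping arr[0] with arr[j] leaves the pivot at position 0: [4, 14, 14, 30, 12, 25, 12]
Pivot position: 0

After partitioning with pivot 4, the array becomes [4, 14, 14, 30, 12, 25, 12]. The pivot is placed at index 0. All elements to the left of the pivot are <= 4, and all elements to the right are > 4.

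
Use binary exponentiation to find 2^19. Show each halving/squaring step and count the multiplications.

Computing 2^19 by squaring (build up from 2^1; each line after the first costs one multiplication):

2^1 = 2
2^2 = (2^1)^2 = 2^2 = 4
2^4 = (2^2)^2 = 4^2 = 16
2^8 = (2^4)^2 = 16^2 = 256
2^9 = 2 * 2^8 = 2 * 256 = 512
2^18 = (2^9)^2 = 512^2 = 262144
2^19 = 2 * 2^18 = 2 * 262144 = 524288

Result: 524288
Multiplications needed: 6 (6 lines after 2^1)

2^19 = 524288. Using exponentiation by squaring, this requires 6 multiplications. The key idea: if the exponent is even, square the half-power; if odd, multiply by the base once.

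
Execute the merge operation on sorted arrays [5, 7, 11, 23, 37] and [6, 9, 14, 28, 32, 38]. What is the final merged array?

Merging process:

Compare 5 vs 6: take 5 from left. Merged: [5]
Compare 7 vs 6: take 6 from right. Merged: [5, 6]
Compare 7 vs 9: take 7 from left. Merged: [5, 6, 7]
Compare 11 vs 9: take 9 from right. Merged: [5, 6, 7, 9]
Compare 11 vs 14: take 11 from left. Merged: [5, 6, 7, 9, 11]
Compare 23 vs 14: take 14 from right. Merged: [5, 6, 7, 9, 11, 14]
Compare 23 vs 28: take 23 from left. Merged: [5, 6, 7, 9, 11, 14, 23]
Compare 37 vs 28: take 28 from right. Merged: [5, 6, 7, 9, 11, 14, 23, 28]
Compare 37 vs 32: take 32 from right. Merged: [5, 6, 7, 9, 11, 14, 23, 28, 32]
Compare 37 vs 38: take 37 from left. Merged: [5, 6, 7, 9, 11, 14, 23, 28, 32, 37]
Append remaining from right: [38]. Merged: [5, 6, 7, 9, 11, 14, 23, 28, 32, 37, 38]

Final merged array: [5, 6, 7, 9, 11, 14, 23, 28, 32, 37, 38]
Total comparisons: 10

The merged array is [5, 6, 7, 9, 11, 14, 23, 28, 32, 37, 38], requiring 10 comparisons. The merge step runs in O(n) time where n is the total number of elements.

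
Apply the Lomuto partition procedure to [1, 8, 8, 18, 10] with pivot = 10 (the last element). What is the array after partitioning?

Lomuto partition with pivot = 10:

Initial array: [1, 8, 8, 18, 10]

arr[0]=1 <= 10: swap with position 0, array becomes [1, 8, 8, 18, 10]
arr[1]=8 <= 10: swap with position 1, array becomes [1, 8, 8, 18, 10]
arr[2]=8 <= 10: swap with position 2, array becomes [1, 8, 8, 18, 10]
arr[3]=18 > 10: no swap

Place pivot at position 3: [1, 8, 8, 10, 18]
Pivot position: 3

After partitioning with pivot 10, the array becomes [1, 8, 8, 10, 18]. The pivot is placed at index 3. All elements to the left of the pivot are <= 10, and all elements to the right are > 10.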